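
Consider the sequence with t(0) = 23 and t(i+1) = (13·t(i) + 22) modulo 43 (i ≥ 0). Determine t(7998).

42

We have t(0) = 23,  t(1) = 20,  t(2) = 24,  t(3) = 33,  t(4) = 21,  t(5) = 37,  t(6) = 30,  t(7) = 25,  t(8) = 3,  t(9) = 18,  t(10) = 41,  t(11) = 39,  t(12) = 13,  t(13) = 19,  t(14) = 11,  t(15) = 36,  t(16) = 17,  t(17) = 28,  t(18) = 42,  t(19) = 9,  t(20) = 10,  t(21) = 23.
The sequence repeats with period 21.
So t(7998) = t(0 + ((7998-0) mod 21)) = t(18) = 42.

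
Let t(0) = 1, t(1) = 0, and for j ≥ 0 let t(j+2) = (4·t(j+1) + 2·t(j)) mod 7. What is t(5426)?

2

t(0) = 1,  t(1) = 0,  t(2) = 2,  t(3) = 1,  t(4) = 1,  t(5) = 6,  t(6) = 5,  t(7) = 4,  t(8) = 5,  t(9) = 0,  t(10) = 3,  t(11) = 5,  t(12) = 5,  t(13) = 2,  t(14) = 4,  t(15) = 6,  t(16) = 4,  t(17) = 0,  t(18) = 1,  t(19) = 4,  t(20) = 4,  t(21) = 3,  t(22) = 6,  t(23) = 2,  t(24) = 6,  t(25) = 0,  t(26) = 5,  t(27) = 6,  t(28) = 6,  t(29) = 1,  t(30) = 2,  t(31) = 3,  t(32) = 2,  t(33) = 0,  t(34) = 4,  t(35) = 2,  t(36) = 2,  t(37) = 5,  t(38) = 3,  t(39) = 1,  t(40) = 3,  t(41) = 0,  t(42) = 6,  t(43) = 3,  t(44) = 3,  t(45) = 4,  t(46) = 1,  t(47) = 5,  t(48) = 1,  t(49) = 0.
The sequence repeats with period 48.
So t(5426) = t(0 + ((5426-0) mod 48)) = t(2) = 2.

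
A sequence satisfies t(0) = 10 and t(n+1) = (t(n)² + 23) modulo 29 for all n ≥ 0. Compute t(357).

Computing terms: t(0) = 10; t(1) = 7; t(2) = 14; t(3) = 16; t(4) = 18; t(5) = 28; t(6) = 24; t(7) = 19; t(8) = 7.
Since t(8) = t(1) = 7, the sequence is eventually periodic: after a pre-period of length 1 it cycles with period 7.
For n ≥ 1, t(n) depends only on (n - 1) mod 7. (357 - 1) mod 7 = 6, so t(357) = t(7) = 19.

19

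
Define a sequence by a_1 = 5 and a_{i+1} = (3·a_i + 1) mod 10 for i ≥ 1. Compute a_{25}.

Listing terms: a_1 = 5,  a_2 = 6,  a_3 = 9,  a_4 = 8,  a_5 = 5.
Since a_5 = a_1 = 5, the sequence is periodic with period 4.
(25 - 1) mod 4 = 0, so a_{25} = a_1 = 5.

5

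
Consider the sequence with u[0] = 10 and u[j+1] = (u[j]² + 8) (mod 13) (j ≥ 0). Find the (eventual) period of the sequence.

u[0] = 10,  u[1] = 4,  u[2] = 11,  u[3] = 12,  u[4] = 9,  u[5] = 11.
Since u[5] = u[2] = 11, the sequence is eventually periodic: after a pre-period of length 2 it cycles with period 3.

3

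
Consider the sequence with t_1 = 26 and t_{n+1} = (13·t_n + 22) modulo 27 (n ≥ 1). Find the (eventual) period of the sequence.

Computing terms: t_1 = 26; t_2 = 9; t_3 = 4; t_4 = 20; t_5 = 12; t_6 = 16; t_7 = 14; t_8 = 15; t_9 = 1; t_{10} = 8; t_{11} = 18; t_{12} = 13; t_{13} = 2; t_{14} = 21; t_{15} = 25; t_{16} = 23; t_{17} = 24; t_{18} = 10; t_{19} = 17; t_{20} = 0; t_{21} = 22; t_{22} = 11; t_{23} = 3; t_{24} = 7; t_{25} = 5; t_{26} = 6; t_{27} = 19; t_{28} = 26.
Since t_{28} = t_1 = 26, the sequence is periodic with period 27.

27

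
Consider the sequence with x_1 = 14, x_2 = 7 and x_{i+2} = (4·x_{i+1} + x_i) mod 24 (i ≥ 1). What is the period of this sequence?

x_1 = 14, x_2 = 7, x_3 = 18, x_4 = 7, x_5 = 22, x_6 = 23, x_7 = 18, x_8 = 23, x_9 = 14, x_{10} = 7.
The sequence repeats with period 8.

8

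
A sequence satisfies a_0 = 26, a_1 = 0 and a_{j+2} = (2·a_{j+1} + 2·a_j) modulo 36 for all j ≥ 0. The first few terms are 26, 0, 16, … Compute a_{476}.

Listing terms: a_0 = 26; a_1 = 0; a_2 = 16; a_3 = 32; a_4 = 24; a_5 = 4; a_6 = 20; a_7 = 12; a_8 = 28; a_9 = 8; a_{10} = 0; a_{11} = 16.
Since (a_{10}, a_{11}) = (a_1, a_2) = (0, 16) (two consecutive terms determine the rest), the sequence is eventually periodic: after a pre-period of length 1 it cycles with period 9.
For j ≥ 1, a_j depends only on (j - 1) mod 9. (476 - 1) mod 9 = 7, so a_{476} = a_8 = 28.

28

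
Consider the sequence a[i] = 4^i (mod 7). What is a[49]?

4

Listing terms: a[1] = 4; a[2] = 2; a[3] = 1; a[4] = 4.
Since a[4] = a[1] = 4, the sequence is periodic with period 3.
So a[49] = a[1 + ((49-1) mod 3)] = a[1] = 4.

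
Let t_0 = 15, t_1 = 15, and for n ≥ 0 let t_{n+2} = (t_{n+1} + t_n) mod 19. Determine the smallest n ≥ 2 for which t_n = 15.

16

t_0 = 15; t_1 = 15; t_2 = 11; t_3 = 7; t_4 = 18; t_5 = 6; t_6 = 5; t_7 = 11; t_8 = 16; t_9 = 8; t_{10} = 5; t_{11} = 13; t_{12} = 18; t_{13} = 12; t_{14} = 11; t_{15} = 4; t_{16} = 15; t_{17} = 0; t_{18} = 15; t_{19} = 15.
The sequence repeats with period 18.
The value 15 first appears (with n ≥ 2) at t_{16}.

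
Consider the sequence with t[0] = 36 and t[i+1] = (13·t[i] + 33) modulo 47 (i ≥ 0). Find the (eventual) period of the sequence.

46

Computing terms: t[0] = 36, t[1] = 31, t[2] = 13, t[3] = 14, t[4] = 27, t[5] = 8, t[6] = 43, t[7] = 28, t[8] = 21, t[9] = 24, t[10] = 16, t[11] = 6, t[12] = 17, t[13] = 19, t[14] = 45, t[15] = 7, t[16] = 30, t[17] = 0, t[18] = 33, t[19] = 39, t[20] = 23, t[21] = 3, t[22] = 25, t[23] = 29, t[24] = 34, t[25] = 5, t[26] = 4, t[27] = 38, t[28] = 10, t[29] = 22, t[30] = 37, t[31] = 44, t[32] = 41, t[33] = 2, t[34] = 12, t[35] = 1, t[36] = 46, t[37] = 20, t[38] = 11, t[39] = 35, t[40] = 18, t[41] = 32, t[42] = 26, t[43] = 42, t[44] = 15, t[45] = 40, t[46] = 36.
The sequence repeats with period 46.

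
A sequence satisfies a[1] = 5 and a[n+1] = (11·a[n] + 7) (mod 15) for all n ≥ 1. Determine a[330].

8

a[1] = 5, a[2] = 2, a[3] = 14, a[4] = 11, a[5] = 8, a[6] = 5.
Since a[6] = a[1] = 5, the sequence is periodic with period 5.
So a[330] = a[1 + ((330-1) mod 5)] = a[5] = 8.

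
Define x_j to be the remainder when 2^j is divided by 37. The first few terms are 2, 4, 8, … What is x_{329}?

32

x_1 = 2; x_2 = 4; x_3 = 8; x_4 = 16; x_5 = 32; x_6 = 27; x_7 = 17; x_8 = 34; x_9 = 31; x_{10} = 25; x_{11} = 13; x_{12} = 26; x_{13} = 15; x_{14} = 30; x_{15} = 23; x_{16} = 9; x_{17} = 18; x_{18} = 36; x_{19} = 35; x_{20} = 33; x_{21} = 29; x_{22} = 21; x_{23} = 5; x_{24} = 10; x_{25} = 20; x_{26} = 3; x_{27} = 6; x_{28} = 12; x_{29} = 24; x_{30} = 11; x_{31} = 22; x_{32} = 7; x_{33} = 14; x_{34} = 28; x_{35} = 19; x_{36} = 1; x_{37} = 2.
Since x_{37} = x_1 = 2, the sequence is periodic with period 36.
So x_{329} = x_{1 + ((329-1) mod 36)} = x_5 = 32.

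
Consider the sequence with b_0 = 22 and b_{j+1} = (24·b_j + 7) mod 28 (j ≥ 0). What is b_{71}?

19

b_0 = 22, b_1 = 3, b_2 = 23, b_3 = 27, b_4 = 11, b_5 = 19, b_6 = 15, b_7 = 3.
Since b_7 = b_1 = 3, the sequence is eventually periodic: after a pre-period of length 1 it cycles with period 6.
For j ≥ 1, b_j depends only on (j - 1) mod 6. (71 - 1) mod 6 = 4, so b_{71} = b_5 = 19.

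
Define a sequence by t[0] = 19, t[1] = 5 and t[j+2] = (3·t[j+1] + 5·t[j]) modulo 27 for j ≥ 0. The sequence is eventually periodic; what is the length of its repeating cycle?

36

Computing terms: t[0] = 19,  t[1] = 5,  t[2] = 2,  t[3] = 4,  t[4] = 22,  t[5] = 5,  t[6] = 17,  t[7] = 22,  t[8] = 16,  t[9] = 23,  t[10] = 14,  t[11] = 22,  t[12] = 1,  t[13] = 5,  t[14] = 20,  t[15] = 4,  t[16] = 4,  t[17] = 5,  t[18] = 8,  t[19] = 22,  t[20] = 25,  t[21] = 23,  t[22] = 5,  t[23] = 22,  t[24] = 10,  t[25] = 5,  t[26] = 11,  t[27] = 4,  t[28] = 13,  t[29] = 5,  t[30] = 26,  t[31] = 22,  t[32] = 7,  t[33] = 23,  t[34] = 23,  t[35] = 22,  t[36] = 19,  t[37] = 5.
The sequence repeats with period 36.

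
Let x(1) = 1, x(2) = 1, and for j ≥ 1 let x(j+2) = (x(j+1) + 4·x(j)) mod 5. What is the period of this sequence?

6

We have x(1) = 1, x(2) = 1, x(3) = 0, x(4) = 4, x(5) = 4, x(6) = 0, x(7) = 1, x(8) = 1.
The sequence repeats with period 6.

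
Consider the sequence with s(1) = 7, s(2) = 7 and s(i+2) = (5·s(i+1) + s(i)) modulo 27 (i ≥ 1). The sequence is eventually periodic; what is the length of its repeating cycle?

8

We have s(1) = 7; s(2) = 7; s(3) = 15; s(4) = 1; s(5) = 20; s(6) = 20; s(7) = 12; s(8) = 26; s(9) = 7; s(10) = 7.
The sequence repeats with period 8.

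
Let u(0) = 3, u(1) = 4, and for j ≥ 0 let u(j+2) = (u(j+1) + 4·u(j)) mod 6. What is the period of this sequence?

u(0) = 3,  u(1) = 4,  u(2) = 4,  u(3) = 2,  u(4) = 0,  u(5) = 2,  u(6) = 2,  u(7) = 4,  u(8) = 0,  u(9) = 4,  u(10) = 4.
Since (u(9), u(10)) = (u(1), u(2)) = (4, 4) (two consecutive terms determine the rest), the sequence is eventually periodic: after a pre-period of length 1 it cycles with period 8.

8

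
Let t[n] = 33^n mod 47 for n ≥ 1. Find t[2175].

26

Listing terms: t[1] = 33, t[2] = 8, t[3] = 29, t[4] = 17, t[5] = 44, t[6] = 42, t[7] = 23, t[8] = 7, t[9] = 43, t[10] = 9, t[11] = 15, t[12] = 25, t[13] = 26, t[14] = 12, t[15] = 20, t[16] = 2, t[17] = 19, t[18] = 16, t[19] = 11, t[20] = 34, t[21] = 41, t[22] = 37, t[23] = 46, t[24] = 14, t[25] = 39, t[26] = 18, t[27] = 30, t[28] = 3, t[29] = 5, t[30] = 24, t[31] = 40, t[32] = 4, t[33] = 38, t[34] = 32, t[35] = 22, t[36] = 21, t[37] = 35, t[38] = 27, t[39] = 45, t[40] = 28, t[41] = 31, t[42] = 36, t[43] = 13, t[44] = 6, t[45] = 10, t[46] = 1, t[47] = 33.
Since t[47] = t[1] = 33, the sequence is periodic with period 46.
(2175 - 1) mod 46 = 12, so t[2175] = t[13] = 26.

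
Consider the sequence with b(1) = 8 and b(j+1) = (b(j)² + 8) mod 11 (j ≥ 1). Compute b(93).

We have b(1) = 8, b(2) = 6, b(3) = 0, b(4) = 8.
The sequence repeats with period 3.
So b(93) = b(1 + ((93-1) mod 3)) = b(3) = 0.

0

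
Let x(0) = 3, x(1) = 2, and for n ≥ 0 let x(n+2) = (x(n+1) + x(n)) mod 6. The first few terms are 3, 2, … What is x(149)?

We have x(0) = 3; x(1) = 2; x(2) = 5; x(3) = 1; x(4) = 0; x(5) = 1; x(6) = 1; x(7) = 2; x(8) = 3; x(9) = 5; x(10) = 2; x(11) = 1; x(12) = 3; x(13) = 4; x(14) = 1; x(15) = 5; x(16) = 0; x(17) = 5; x(18) = 5; x(19) = 4; x(20) = 3; x(21) = 1; x(22) = 4; x(23) = 5; x(24) = 3; x(25) = 2.
Since (x(24), x(25)) = (x(0), x(1)) = (3, 2) (two consecutive terms determine the rest), the sequence is periodic with period 24.
(149 - 0) mod 24 = 5, so x(149) = x(5) = 1.

1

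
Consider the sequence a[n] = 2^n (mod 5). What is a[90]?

4

Listing terms: a[0] = 1, a[1] = 2, a[2] = 4, a[3] = 3, a[4] = 1.
Since a[4] = a[0] = 1, the sequence is periodic with period 4.
So a[90] = a[0 + ((90-0) mod 4)] = a[2] = 4.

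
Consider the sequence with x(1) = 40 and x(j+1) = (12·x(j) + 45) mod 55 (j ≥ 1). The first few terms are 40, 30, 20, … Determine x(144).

We have x(1) = 40, x(2) = 30, x(3) = 20, x(4) = 10, x(5) = 0, x(6) = 45, x(7) = 35, x(8) = 25, x(9) = 15, x(10) = 5, x(11) = 50, x(12) = 40.
The sequence repeats with period 11.
(144 - 1) mod 11 = 0, so x(144) = x(1) = 40.

40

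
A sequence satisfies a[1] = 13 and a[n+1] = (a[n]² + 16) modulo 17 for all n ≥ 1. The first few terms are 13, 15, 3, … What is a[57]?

Computing terms: a[1] = 13,  a[2] = 15,  a[3] = 3,  a[4] = 8,  a[5] = 12,  a[6] = 7,  a[7] = 14,  a[8] = 8.
Since a[8] = a[4] = 8, the sequence is eventually periodic: after a pre-period of length 3 it cycles with period 4.
For n ≥ 4, a[n] depends only on (n - 4) mod 4. (57 - 4) mod 4 = 1, so a[57] = a[5] = 12.

12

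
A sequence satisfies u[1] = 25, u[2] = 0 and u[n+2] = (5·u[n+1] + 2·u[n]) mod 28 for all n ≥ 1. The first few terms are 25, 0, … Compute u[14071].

2

u[1] = 25, u[2] = 0, u[3] = 22, u[4] = 26, u[5] = 6, u[6] = 26, u[7] = 2, u[8] = 6, u[9] = 6, u[10] = 14, u[11] = 26, u[12] = 18, u[13] = 2, u[14] = 18, u[15] = 10, u[16] = 2, u[17] = 2, u[18] = 14, u[19] = 18, u[20] = 6, u[21] = 10, u[22] = 6, u[23] = 22, u[24] = 10, u[25] = 10, u[26] = 14, u[27] = 6, u[28] = 2, u[29] = 22, u[30] = 2, u[31] = 26, u[32] = 22, u[33] = 22, u[34] = 14, u[35] = 2, u[36] = 10, u[37] = 26, u[38] = 10, u[39] = 18, u[40] = 26, u[41] = 26, u[42] = 14, u[43] = 10, u[44] = 22, u[45] = 18, u[46] = 22, u[47] = 6, u[48] = 18, u[49] = 18, u[50] = 14, u[51] = 22, u[52] = 26.
Since (u[51], u[52]) = (u[3], u[4]) = (22, 26) (two consecutive terms determine the rest), the sequence is eventually periodic: after a pre-period of length 2 it cycles with period 48.
For n ≥ 3, u[n] depends only on (n - 3) mod 48. (14071 - 3) mod 48 = 4, so u[14071] = u[7] = 2.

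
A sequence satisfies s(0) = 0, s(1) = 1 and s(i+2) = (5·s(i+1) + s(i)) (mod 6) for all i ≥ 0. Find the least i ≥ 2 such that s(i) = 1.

7

Computing terms: s(0) = 0; s(1) = 1; s(2) = 5; s(3) = 2; s(4) = 3; s(5) = 5; s(6) = 4; s(7) = 1; s(8) = 3; s(9) = 4; s(10) = 5; s(11) = 5; s(12) = 0; s(13) = 5; s(14) = 1; s(15) = 4; s(16) = 3; s(17) = 1; s(18) = 2; s(19) = 5; s(20) = 3; s(21) = 2; s(22) = 1; s(23) = 1; s(24) = 0; s(25) = 1.
Since (s(24), s(25)) = (s(0), s(1)) = (0, 1) (two consecutive terms determine the rest), the sequence is periodic with period 24.
The value 1 first appears (with i ≥ 2) at s(7).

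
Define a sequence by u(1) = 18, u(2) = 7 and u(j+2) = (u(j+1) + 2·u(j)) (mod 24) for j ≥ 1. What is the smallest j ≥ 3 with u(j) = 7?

9

Computing terms: u(1) = 18,  u(2) = 7,  u(3) = 19,  u(4) = 9,  u(5) = 23,  u(6) = 17,  u(7) = 15,  u(8) = 1,  u(9) = 7,  u(10) = 9,  u(11) = 23.
Since (u(10), u(11)) = (u(4), u(5)) = (9, 23) (two consecutive terms determine the rest), the sequence is eventually periodic: after a pre-period of length 3 it cycles with period 6.
The value 7 first appears (with j ≥ 3) at u(9).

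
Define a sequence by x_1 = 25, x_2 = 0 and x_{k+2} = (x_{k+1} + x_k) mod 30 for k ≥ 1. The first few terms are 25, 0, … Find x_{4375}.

Listing terms: x_1 = 25, x_2 = 0, x_3 = 25, x_4 = 25, x_5 = 20, x_6 = 15, x_7 = 5, x_8 = 20, x_9 = 25, x_{10} = 15, x_{11} = 10, x_{12} = 25, x_{13} = 5, x_{14} = 0, x_{15} = 5, x_{16} = 5, x_{17} = 10, x_{18} = 15, x_{19} = 25, x_{20} = 10, x_{21} = 5, x_{22} = 15, x_{23} = 20, x_{24} = 5, x_{25} = 25, x_{26} = 0.
The sequence repeats with period 24.
(4375 - 1) mod 24 = 6, so x_{4375} = x_7 = 5.

5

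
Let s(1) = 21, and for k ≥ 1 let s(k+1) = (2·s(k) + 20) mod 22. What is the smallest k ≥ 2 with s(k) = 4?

9

We have s(1) = 21,  s(2) = 18,  s(3) = 12,  s(4) = 0,  s(5) = 20,  s(6) = 16,  s(7) = 8,  s(8) = 14,  s(9) = 4,  s(10) = 6,  s(11) = 10,  s(12) = 18.
Since s(12) = s(2) = 18, the sequence is eventually periodic: after a pre-period of length 1 it cycles with period 10.
The value 4 first appears (with k ≥ 2) at s(9).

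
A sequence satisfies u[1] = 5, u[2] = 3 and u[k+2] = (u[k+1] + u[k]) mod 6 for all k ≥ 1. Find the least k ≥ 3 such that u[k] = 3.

We have u[1] = 5, u[2] = 3, u[3] = 2, u[4] = 5, u[5] = 1, u[6] = 0, u[7] = 1, u[8] = 1, u[9] = 2, u[10] = 3, u[11] = 5, u[12] = 2, u[13] = 1, u[14] = 3, u[15] = 4, u[16] = 1, u[17] = 5, u[18] = 0, u[19] = 5, u[20] = 5, u[21] = 4, u[22] = 3, u[23] = 1, u[24] = 4, u[25] = 5, u[26] = 3.
The sequence repeats with period 24.
The value 3 first appears (with k ≥ 3) at u[10].

10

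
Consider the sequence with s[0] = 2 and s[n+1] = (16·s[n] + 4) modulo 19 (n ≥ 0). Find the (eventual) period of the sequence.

9

Computing terms: s[0] = 2, s[1] = 17, s[2] = 10, s[3] = 12, s[4] = 6, s[5] = 5, s[6] = 8, s[7] = 18, s[8] = 7, s[9] = 2.
Since s[9] = s[0] = 2, the sequence is periodic with period 9.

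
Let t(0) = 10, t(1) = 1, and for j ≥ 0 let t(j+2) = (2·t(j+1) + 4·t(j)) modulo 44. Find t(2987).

28

We have t(0) = 10, t(1) = 1, t(2) = 42, t(3) = 0, t(4) = 36, t(5) = 28, t(6) = 24, t(7) = 28, t(8) = 20, t(9) = 20, t(10) = 32, t(11) = 12, t(12) = 20, t(13) = 0, t(14) = 36.
Since (t(13), t(14)) = (t(3), t(4)) = (0, 36) (two consecutive terms determine the rest), the sequence is eventually periodic: after a pre-period of length 3 it cycles with period 10.
For j ≥ 3, t(j) depends only on (j - 3) mod 10. (2987 - 3) mod 10 = 4, so t(2987) = t(7) = 28.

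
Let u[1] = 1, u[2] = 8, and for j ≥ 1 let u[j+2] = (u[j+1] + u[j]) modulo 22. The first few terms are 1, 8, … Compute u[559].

We have u[1] = 1,  u[2] = 8,  u[3] = 9,  u[4] = 17,  u[5] = 4,  u[6] = 21,  u[7] = 3,  u[8] = 2,  u[9] = 5,  u[10] = 7,  u[11] = 12,  u[12] = 19,  u[13] = 9,  u[14] = 6,  u[15] = 15,  u[16] = 21,  u[17] = 14,  u[18] = 13,  u[19] = 5,  u[20] = 18,  u[21] = 1,  u[22] = 19,  u[23] = 20,  u[24] = 17,  u[25] = 15,  u[26] = 10,  u[27] = 3,  u[28] = 13,  u[29] = 16,  u[30] = 7,  u[31] = 1,  u[32] = 8.
Since (u[31], u[32]) = (u[1], u[2]) = (1, 8) (two consecutive terms determine the rest), the sequence is periodic with period 30.
So u[559] = u[1 + ((559-1) mod 30)] = u[19] = 5.

5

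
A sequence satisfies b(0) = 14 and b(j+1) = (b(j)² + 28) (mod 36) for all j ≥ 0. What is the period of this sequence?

Listing terms: b(0) = 14,  b(1) = 8,  b(2) = 20,  b(3) = 32,  b(4) = 8.
Since b(4) = b(1) = 8, the sequence is eventually periodic: after a pre-period of length 1 it cycles with period 3.

3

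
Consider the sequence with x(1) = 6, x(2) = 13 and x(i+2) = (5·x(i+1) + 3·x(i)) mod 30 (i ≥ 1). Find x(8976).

1

x(1) = 6, x(2) = 13, x(3) = 23, x(4) = 4, x(5) = 29, x(6) = 7, x(7) = 2, x(8) = 1, x(9) = 11, x(10) = 28, x(11) = 23, x(12) = 19, x(13) = 14, x(14) = 7, x(15) = 17, x(16) = 16, x(17) = 11, x(18) = 13, x(19) = 8, x(20) = 19, x(21) = 29, x(22) = 22, x(23) = 17, x(24) = 1, x(25) = 26, x(26) = 13, x(27) = 23.
Since (x(26), x(27)) = (x(2), x(3)) = (13, 23) (two consecutive terms determine the rest), the sequence is eventually periodic: after a pre-period of length 1 it cycles with period 24.
For i ≥ 2, x(i) depends only on (i - 2) mod 24. (8976 - 2) mod 24 = 22, so x(8976) = x(24) = 1.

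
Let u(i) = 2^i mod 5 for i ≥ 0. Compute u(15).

3

u(0) = 1, u(1) = 2, u(2) = 4, u(3) = 3, u(4) = 1.
Since u(4) = u(0) = 1, the sequence is periodic with period 4.
(15 - 0) mod 4 = 3, so u(15) = u(3) = 3.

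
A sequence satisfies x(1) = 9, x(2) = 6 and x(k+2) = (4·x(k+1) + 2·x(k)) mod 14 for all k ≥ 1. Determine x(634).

2

Listing terms: x(1) = 9, x(2) = 6, x(3) = 0, x(4) = 12, x(5) = 6, x(6) = 6, x(7) = 8, x(8) = 2, x(9) = 10, x(10) = 2, x(11) = 0, x(12) = 4, x(13) = 2, x(14) = 2, x(15) = 12, x(16) = 10, x(17) = 8, x(18) = 10, x(19) = 0, x(20) = 6, x(21) = 10, x(22) = 10, x(23) = 4, x(24) = 8, x(25) = 12, x(26) = 8, x(27) = 0, x(28) = 2, x(29) = 8, x(30) = 8, x(31) = 6, x(32) = 12, x(33) = 4, x(34) = 12, x(35) = 0, x(36) = 10, x(37) = 12, x(38) = 12, x(39) = 2, x(40) = 4, x(41) = 6, x(42) = 4, x(43) = 0, x(44) = 8, x(45) = 4, x(46) = 4, x(47) = 10, x(48) = 6, x(49) = 2, x(50) = 6, x(51) = 0.
Since (x(50), x(51)) = (x(2), x(3)) = (6, 0) (two consecutive terms determine the rest), the sequence is eventually periodic: after a pre-period of length 1 it cycles with period 48.
For k ≥ 2, x(k) depends only on (k - 2) mod 48. (634 - 2) mod 48 = 8, so x(634) = x(10) = 2.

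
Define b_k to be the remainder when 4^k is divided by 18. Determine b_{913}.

4

We have b_1 = 4,  b_2 = 16,  b_3 = 10,  b_4 = 4.
Since b_4 = b_1 = 4, the sequence is periodic with period 3.
(913 - 1) mod 3 = 0, so b_{913} = b_1 = 4.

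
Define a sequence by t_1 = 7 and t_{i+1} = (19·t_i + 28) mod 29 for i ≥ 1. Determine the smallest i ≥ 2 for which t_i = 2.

13

Listing terms: t_1 = 7; t_2 = 16; t_3 = 13; t_4 = 14; t_5 = 4; t_6 = 17; t_7 = 3; t_8 = 27; t_9 = 19; t_{10} = 12; t_{11} = 24; t_{12} = 20; t_{13} = 2; t_{14} = 8; t_{15} = 6; t_{16} = 26; t_{17} = 0; t_{18} = 28; t_{19} = 9; t_{20} = 25; t_{21} = 10; t_{22} = 15; t_{23} = 23; t_{24} = 1; t_{25} = 18; t_{26} = 22; t_{27} = 11; t_{28} = 5; t_{29} = 7.
Since t_{29} = t_1 = 7, the sequence is periodic with period 28.
The value 2 first appears (with i ≥ 2) at t_{13}.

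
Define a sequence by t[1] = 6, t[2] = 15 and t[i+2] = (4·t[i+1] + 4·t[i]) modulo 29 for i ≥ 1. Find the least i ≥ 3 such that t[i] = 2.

24

We have t[1] = 6,  t[2] = 15,  t[3] = 26,  t[4] = 19,  t[5] = 6,  t[6] = 13,  t[7] = 18,  t[8] = 8,  t[9] = 17,  t[10] = 13,  t[11] = 4,  t[12] = 10,  t[13] = 27,  t[14] = 3,  t[15] = 4,  t[16] = 28,  t[17] = 12,  t[18] = 15,  t[19] = 21,  t[20] = 28,  t[21] = 22,  t[22] = 26,  t[23] = 18,  t[24] = 2,  t[25] = 22,  t[26] = 9,  t[27] = 8,  t[28] = 10,  t[29] = 14,  t[30] = 9,  t[31] = 5,  t[32] = 27,  t[33] = 12,  t[34] = 11,  t[35] = 5,  t[36] = 6,  t[37] = 15.
The sequence repeats with period 35.
The value 2 first appears (with i ≥ 3) at t[24].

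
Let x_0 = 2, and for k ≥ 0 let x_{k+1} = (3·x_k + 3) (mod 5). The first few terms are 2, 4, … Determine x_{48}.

x_0 = 2; x_1 = 4; x_2 = 0; x_3 = 3; x_4 = 2.
The sequence repeats with period 4.
So x_{48} = x_{0 + ((48-0) mod 4)} = x_0 = 2.

2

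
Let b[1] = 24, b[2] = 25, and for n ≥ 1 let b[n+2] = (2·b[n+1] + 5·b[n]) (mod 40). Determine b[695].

Listing terms: b[1] = 24; b[2] = 25; b[3] = 10; b[4] = 25; b[5] = 20; b[6] = 5; b[7] = 30; b[8] = 5; b[9] = 0; b[10] = 25; b[11] = 10.
Since (b[10], b[11]) = (b[2], b[3]) = (25, 10) (two consecutive terms determine the rest), the sequence is eventually periodic: after a pre-period of length 1 it cycles with period 8.
For n ≥ 2, b[n] depends only on (n - 2) mod 8. (695 - 2) mod 8 = 5, so b[695] = b[7] = 30.

30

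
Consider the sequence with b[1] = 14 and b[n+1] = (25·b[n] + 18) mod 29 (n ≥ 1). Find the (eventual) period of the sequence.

7

Computing terms: b[1] = 14; b[2] = 20; b[3] = 25; b[4] = 5; b[5] = 27; b[6] = 26; b[7] = 1; b[8] = 14.
The sequence repeats with period 7.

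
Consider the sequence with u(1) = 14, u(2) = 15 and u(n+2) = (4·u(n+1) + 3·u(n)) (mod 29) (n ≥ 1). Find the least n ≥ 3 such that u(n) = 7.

15

We have u(1) = 14,  u(2) = 15,  u(3) = 15,  u(4) = 18,  u(5) = 1,  u(6) = 0,  u(7) = 3,  u(8) = 12,  u(9) = 28,  u(10) = 3,  u(11) = 9,  u(12) = 16,  u(13) = 4,  u(14) = 6,  u(15) = 7,  u(16) = 17,  u(17) = 2,  u(18) = 1,  u(19) = 10,  u(20) = 14,  u(21) = 28,  u(22) = 9,  u(23) = 4,  u(24) = 14,  u(25) = 10,  u(26) = 24,  u(27) = 10,  u(28) = 25,  u(29) = 14,  u(30) = 15.
Since (u(29), u(30)) = (u(1), u(2)) = (14, 15) (two consecutive terms determine the rest), the sequence is periodic with period 28.
The value 7 first appears (with n ≥ 3) at u(15).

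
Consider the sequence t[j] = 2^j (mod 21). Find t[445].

We have t[1] = 2; t[2] = 4; t[3] = 8; t[4] = 16; t[5] = 11; t[6] = 1; t[7] = 2.
Since t[7] = t[1] = 2, the sequence is periodic with period 6.
So t[445] = t[1 + ((445-1) mod 6)] = t[1] = 2.

2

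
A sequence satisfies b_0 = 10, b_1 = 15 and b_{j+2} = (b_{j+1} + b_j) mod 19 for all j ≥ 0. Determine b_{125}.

5

Computing terms: b_0 = 10, b_1 = 15, b_2 = 6, b_3 = 2, b_4 = 8, b_5 = 10, b_6 = 18, b_7 = 9, b_8 = 8, b_9 = 17, b_{10} = 6, b_{11} = 4, b_{12} = 10, b_{13} = 14, b_{14} = 5, b_{15} = 0, b_{16} = 5, b_{17} = 5, b_{18} = 10, b_{19} = 15.
The sequence repeats with period 18.
(125 - 0) mod 18 = 17, so b_{125} = b_{17} = 5.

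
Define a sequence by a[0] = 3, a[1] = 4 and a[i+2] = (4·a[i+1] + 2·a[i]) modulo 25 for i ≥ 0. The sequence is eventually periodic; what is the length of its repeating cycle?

We have a[0] = 3,  a[1] = 4,  a[2] = 22,  a[3] = 21,  a[4] = 3,  a[5] = 4.
Since (a[4], a[5]) = (a[0], a[1]) = (3, 4) (two consecutive terms determine the rest), the sequence is periodic with period 4.

4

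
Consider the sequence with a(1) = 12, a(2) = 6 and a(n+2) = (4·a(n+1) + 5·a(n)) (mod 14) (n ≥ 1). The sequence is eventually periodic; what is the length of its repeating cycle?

6

We have a(1) = 12,  a(2) = 6,  a(3) = 0,  a(4) = 2,  a(5) = 8,  a(6) = 0,  a(7) = 12,  a(8) = 6.
The sequence repeats with period 6.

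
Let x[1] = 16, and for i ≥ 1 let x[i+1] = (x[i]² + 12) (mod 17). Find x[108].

11

Listing terms: x[1] = 16, x[2] = 13, x[3] = 11, x[4] = 14, x[5] = 4, x[6] = 11.
Since x[6] = x[3] = 11, the sequence is eventually periodic: after a pre-period of length 2 it cycles with period 3.
For i ≥ 3, x[i] depends only on (i - 3) mod 3. (108 - 3) mod 3 = 0, so x[108] = x[3] = 11.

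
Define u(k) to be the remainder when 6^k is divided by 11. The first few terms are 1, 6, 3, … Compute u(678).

We have u(0) = 1; u(1) = 6; u(2) = 3; u(3) = 7; u(4) = 9; u(5) = 10; u(6) = 5; u(7) = 8; u(8) = 4; u(9) = 2; u(10) = 1.
Since u(10) = u(0) = 1, the sequence is periodic with period 10.
So u(678) = u(0 + ((678-0) mod 10)) = u(8) = 4.

4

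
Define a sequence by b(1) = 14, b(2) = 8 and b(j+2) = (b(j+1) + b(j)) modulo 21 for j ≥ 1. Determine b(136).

6

b(1) = 14,  b(2) = 8,  b(3) = 1,  b(4) = 9,  b(5) = 10,  b(6) = 19,  b(7) = 8,  b(8) = 6,  b(9) = 14,  b(10) = 20,  b(11) = 13,  b(12) = 12,  b(13) = 4,  b(14) = 16,  b(15) = 20,  b(16) = 15,  b(17) = 14,  b(18) = 8.
The sequence repeats with period 16.
So b(136) = b(1 + ((136-1) mod 16)) = b(8) = 6.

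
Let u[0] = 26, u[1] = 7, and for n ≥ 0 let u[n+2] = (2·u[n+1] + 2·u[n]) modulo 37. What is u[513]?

u[0] = 26, u[1] = 7, u[2] = 29, u[3] = 35, u[4] = 17, u[5] = 30, u[6] = 20, u[7] = 26, u[8] = 18, u[9] = 14, u[10] = 27, u[11] = 8, u[12] = 33, u[13] = 8, u[14] = 8, u[15] = 32, u[16] = 6, u[17] = 2, u[18] = 16, u[19] = 36, u[20] = 30, u[21] = 21, u[22] = 28, u[23] = 24, u[24] = 30, u[25] = 34, u[26] = 17, u[27] = 28, u[28] = 16, u[29] = 14, u[30] = 23, u[31] = 0, u[32] = 9, u[33] = 18, u[34] = 17, u[35] = 33, u[36] = 26, u[37] = 7.
The sequence repeats with period 36.
(513 - 0) mod 36 = 9, so u[513] = u[9] = 14.

14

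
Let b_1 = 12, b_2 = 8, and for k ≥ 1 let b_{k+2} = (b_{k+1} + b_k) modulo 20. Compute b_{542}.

We have b_1 = 12; b_2 = 8; b_3 = 0; b_4 = 8; b_5 = 8; b_6 = 16; b_7 = 4; b_8 = 0; b_9 = 4; b_{10} = 4; b_{11} = 8; b_{12} = 12; b_{13} = 0; b_{14} = 12; b_{15} = 12; b_{16} = 4; b_{17} = 16; b_{18} = 0; b_{19} = 16; b_{20} = 16; b_{21} = 12; b_{22} = 8.
The sequence repeats with period 20.
(542 - 1) mod 20 = 1, so b_{542} = b_2 = 8.

8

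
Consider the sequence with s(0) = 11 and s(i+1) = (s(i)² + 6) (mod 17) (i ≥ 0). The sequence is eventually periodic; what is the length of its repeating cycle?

5

We have s(0) = 11,  s(1) = 8,  s(2) = 2,  s(3) = 10,  s(4) = 4,  s(5) = 5,  s(6) = 14,  s(7) = 15,  s(8) = 10.
Since s(8) = s(3) = 10, the sequence is eventually periodic: after a pre-period of length 3 it cycles with period 5.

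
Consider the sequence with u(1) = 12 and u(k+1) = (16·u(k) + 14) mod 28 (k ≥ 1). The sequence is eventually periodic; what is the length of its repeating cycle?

Computing terms: u(1) = 12, u(2) = 10, u(3) = 6, u(4) = 26, u(5) = 10.
Since u(5) = u(2) = 10, the sequence is eventually periodic: after a pre-period of length 1 it cycles with period 3.

3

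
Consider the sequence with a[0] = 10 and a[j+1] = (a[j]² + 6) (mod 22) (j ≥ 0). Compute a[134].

20

a[0] = 10; a[1] = 18; a[2] = 0; a[3] = 6; a[4] = 20; a[5] = 10.
The sequence repeats with period 5.
(134 - 0) mod 5 = 4, so a[134] = a[4] = 20.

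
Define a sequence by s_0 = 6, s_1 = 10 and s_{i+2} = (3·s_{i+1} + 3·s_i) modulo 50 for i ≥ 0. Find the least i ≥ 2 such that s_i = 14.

We have s_0 = 6, s_1 = 10, s_2 = 48, s_3 = 24, s_4 = 16, s_5 = 20, s_6 = 8, s_7 = 34, s_8 = 26, s_9 = 30, s_{10} = 18, s_{11} = 44, s_{12} = 36, s_{13} = 40, s_{14} = 28, s_{15} = 4, s_{16} = 46, s_{17} = 0, s_{18} = 38, s_{19} = 14, s_{20} = 6, s_{21} = 10.
The sequence repeats with period 20.
The value 14 first appears (with i ≥ 2) at s_{19}.

19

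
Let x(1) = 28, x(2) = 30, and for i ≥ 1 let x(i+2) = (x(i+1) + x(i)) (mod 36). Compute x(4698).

We have x(1) = 28, x(2) = 30, x(3) = 22, x(4) = 16, x(5) = 2, x(6) = 18, x(7) = 20, x(8) = 2, x(9) = 22, x(10) = 24, x(11) = 10, x(12) = 34, x(13) = 8, x(14) = 6, x(15) = 14, x(16) = 20, x(17) = 34, x(18) = 18, x(19) = 16, x(20) = 34, x(21) = 14, x(22) = 12, x(23) = 26, x(24) = 2, x(25) = 28, x(26) = 30.
The sequence repeats with period 24.
So x(4698) = x(1 + ((4698-1) mod 24)) = x(18) = 18.

18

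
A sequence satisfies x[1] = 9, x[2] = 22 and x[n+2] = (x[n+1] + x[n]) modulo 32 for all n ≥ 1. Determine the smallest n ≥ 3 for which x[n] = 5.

Listing terms: x[1] = 9; x[2] = 22; x[3] = 31; x[4] = 21; x[5] = 20; x[6] = 9; x[7] = 29; x[8] = 6; x[9] = 3; x[10] = 9; x[11] = 12; x[12] = 21; x[13] = 1; x[14] = 22; x[15] = 23; x[16] = 13; x[17] = 4; x[18] = 17; x[19] = 21; x[20] = 6; x[21] = 27; x[22] = 1; x[23] = 28; x[24] = 29; x[25] = 25; x[26] = 22; x[27] = 15; x[28] = 5; x[29] = 20; x[30] = 25; x[31] = 13; x[32] = 6; x[33] = 19; x[34] = 25; x[35] = 12; x[36] = 5; x[37] = 17; x[38] = 22; x[39] = 7; x[40] = 29; x[41] = 4; x[42] = 1; x[43] = 5; x[44] = 6; x[45] = 11; x[46] = 17; x[47] = 28; x[48] = 13; x[49] = 9; x[50] = 22.
The sequence repeats with period 48.
The value 5 first appears (with n ≥ 3) at x[28].

28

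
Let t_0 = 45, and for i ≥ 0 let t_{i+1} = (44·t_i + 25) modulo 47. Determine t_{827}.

t_0 = 45,  t_1 = 31,  t_2 = 26,  t_3 = 41,  t_4 = 43,  t_5 = 37,  t_6 = 8,  t_7 = 1,  t_8 = 22,  t_9 = 6,  t_{10} = 7,  t_{11} = 4,  t_{12} = 13,  t_{13} = 33,  t_{14} = 20,  t_{15} = 12,  t_{16} = 36,  t_{17} = 11,  t_{18} = 39,  t_{19} = 2,  t_{20} = 19,  t_{21} = 15,  t_{22} = 27,  t_{23} = 38,  t_{24} = 5,  t_{25} = 10,  t_{26} = 42,  t_{27} = 40,  t_{28} = 46,  t_{29} = 28,  t_{30} = 35,  t_{31} = 14,  t_{32} = 30,  t_{33} = 29,  t_{34} = 32,  t_{35} = 23,  t_{36} = 3,  t_{37} = 16,  t_{38} = 24,  t_{39} = 0,  t_{40} = 25,  t_{41} = 44,  t_{42} = 34,  t_{43} = 17,  t_{44} = 21,  t_{45} = 9,  t_{46} = 45.
The sequence repeats with period 46.
(827 - 0) mod 46 = 45, so t_{827} = t_{45} = 9.

9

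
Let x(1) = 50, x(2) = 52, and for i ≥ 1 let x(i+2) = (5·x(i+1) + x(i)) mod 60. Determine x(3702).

We have x(1) = 50,  x(2) = 52,  x(3) = 10,  x(4) = 42,  x(5) = 40,  x(6) = 2,  x(7) = 50,  x(8) = 12,  x(9) = 50,  x(10) = 22,  x(11) = 40,  x(12) = 42,  x(13) = 10,  x(14) = 32,  x(15) = 50,  x(16) = 42,  x(17) = 20,  x(18) = 22,  x(19) = 10,  x(20) = 12,  x(21) = 10,  x(22) = 2,  x(23) = 20,  x(24) = 42,  x(25) = 50,  x(26) = 52.
The sequence repeats with period 24.
So x(3702) = x(1 + ((3702-1) mod 24)) = x(6) = 2.

2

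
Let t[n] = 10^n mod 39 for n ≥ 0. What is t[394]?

16

t[0] = 1,  t[1] = 10,  t[2] = 22,  t[3] = 25,  t[4] = 16,  t[5] = 4,  t[6] = 1.
The sequence repeats with period 6.
(394 - 0) mod 6 = 4, so t[394] = t[4] = 16.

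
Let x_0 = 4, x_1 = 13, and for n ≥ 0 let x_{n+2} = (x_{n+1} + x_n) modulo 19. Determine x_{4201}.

11

We have x_0 = 4,  x_1 = 13,  x_2 = 17,  x_3 = 11,  x_4 = 9,  x_5 = 1,  x_6 = 10,  x_7 = 11,  x_8 = 2,  x_9 = 13,  x_{10} = 15,  x_{11} = 9,  x_{12} = 5,  x_{13} = 14,  x_{14} = 0,  x_{15} = 14,  x_{16} = 14,  x_{17} = 9,  x_{18} = 4,  x_{19} = 13.
Since (x_{18}, x_{19}) = (x_0, x_1) = (4, 13) (two consecutive terms determine the rest), the sequence is periodic with period 18.
So x_{4201} = x_{0 + ((4201-0) mod 18)} = x_7 = 11.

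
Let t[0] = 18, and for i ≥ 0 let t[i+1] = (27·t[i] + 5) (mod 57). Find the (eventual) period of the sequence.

6

Computing terms: t[0] = 18, t[1] = 35, t[2] = 38, t[3] = 5, t[4] = 26, t[5] = 23, t[6] = 56, t[7] = 35.
Since t[7] = t[1] = 35, the sequence is eventually periodic: after a pre-period of length 1 it cycles with period 6.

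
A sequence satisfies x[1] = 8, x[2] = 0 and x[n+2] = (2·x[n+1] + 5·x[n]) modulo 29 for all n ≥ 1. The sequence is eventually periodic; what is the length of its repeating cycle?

14

We have x[1] = 8,  x[2] = 0,  x[3] = 11,  x[4] = 22,  x[5] = 12,  x[6] = 18,  x[7] = 9,  x[8] = 21,  x[9] = 0,  x[10] = 18,  x[11] = 7,  x[12] = 17,  x[13] = 11,  x[14] = 20,  x[15] = 8,  x[16] = 0.
The sequence repeats with period 14.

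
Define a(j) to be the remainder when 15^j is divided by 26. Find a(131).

a(0) = 1,  a(1) = 15,  a(2) = 17,  a(3) = 21,  a(4) = 3,  a(5) = 19,  a(6) = 25,  a(7) = 11,  a(8) = 9,  a(9) = 5,  a(10) = 23,  a(11) = 7,  a(12) = 1.
Since a(12) = a(0) = 1, the sequence is periodic with period 12.
So a(131) = a(0 + ((131-0) mod 12)) = a(11) = 7.

7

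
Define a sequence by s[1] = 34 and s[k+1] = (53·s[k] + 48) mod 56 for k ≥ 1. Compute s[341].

Computing terms: s[1] = 34,  s[2] = 2,  s[3] = 42,  s[4] = 34.
The sequence repeats with period 3.
(341 - 1) mod 3 = 1, so s[341] = s[2] = 2.

2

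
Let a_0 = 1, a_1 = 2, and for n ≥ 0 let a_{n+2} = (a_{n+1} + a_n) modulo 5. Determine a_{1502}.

3

Listing terms: a_0 = 1,  a_1 = 2,  a_2 = 3,  a_3 = 0,  a_4 = 3,  a_5 = 3,  a_6 = 1,  a_7 = 4,  a_8 = 0,  a_9 = 4,  a_{10} = 4,  a_{11} = 3,  a_{12} = 2,  a_{13} = 0,  a_{14} = 2,  a_{15} = 2,  a_{16} = 4,  a_{17} = 1,  a_{18} = 0,  a_{19} = 1,  a_{20} = 1,  a_{21} = 2.
Since (a_{20}, a_{21}) = (a_0, a_1) = (1, 2) (two consecutive terms determine the rest), the sequence is periodic with period 20.
So a_{1502} = a_{0 + ((1502-0) mod 20)} = a_2 = 3.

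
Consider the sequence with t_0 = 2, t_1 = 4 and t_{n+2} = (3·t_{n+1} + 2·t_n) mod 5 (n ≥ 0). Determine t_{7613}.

2

Listing terms: t_0 = 2, t_1 = 4, t_2 = 1, t_3 = 1, t_4 = 0, t_5 = 2, t_6 = 1, t_7 = 2, t_8 = 3, t_9 = 3, t_{10} = 0, t_{11} = 1, t_{12} = 3, t_{13} = 1, t_{14} = 4, t_{15} = 4, t_{16} = 0, t_{17} = 3, t_{18} = 4, t_{19} = 3, t_{20} = 2, t_{21} = 2, t_{22} = 0, t_{23} = 4, t_{24} = 2, t_{25} = 4.
The sequence repeats with period 24.
So t_{7613} = t_{0 + ((7613-0) mod 24)} = t_5 = 2.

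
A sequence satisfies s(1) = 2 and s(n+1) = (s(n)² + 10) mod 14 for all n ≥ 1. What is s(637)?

Listing terms: s(1) = 2; s(2) = 0; s(3) = 10; s(4) = 12; s(5) = 0.
Since s(5) = s(2) = 0, the sequence is eventually periodic: after a pre-period of length 1 it cycles with period 3.
For n ≥ 2, s(n) depends only on (n - 2) mod 3. (637 - 2) mod 3 = 2, so s(637) = s(4) = 12.

12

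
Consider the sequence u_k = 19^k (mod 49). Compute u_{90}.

Listing terms: u_1 = 19, u_2 = 18, u_3 = 48, u_4 = 30, u_5 = 31, u_6 = 1, u_7 = 19.
Since u_7 = u_1 = 19, the sequence is periodic with period 6.
(90 - 1) mod 6 = 5, so u_{90} = u_6 = 1.

1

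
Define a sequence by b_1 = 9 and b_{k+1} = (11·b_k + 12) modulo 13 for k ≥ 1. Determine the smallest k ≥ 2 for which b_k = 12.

7

We have b_1 = 9; b_2 = 7; b_3 = 11; b_4 = 3; b_5 = 6; b_6 = 0; b_7 = 12; b_8 = 1; b_9 = 10; b_{10} = 5; b_{11} = 2; b_{12} = 8; b_{13} = 9.
Since b_{13} = b_1 = 9, the sequence is periodic with period 12.
The value 12 first appears (with k ≥ 2) at b_7.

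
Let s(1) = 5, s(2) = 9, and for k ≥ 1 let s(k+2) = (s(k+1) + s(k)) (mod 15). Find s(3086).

Listing terms: s(1) = 5,  s(2) = 9,  s(3) = 14,  s(4) = 8,  s(5) = 7,  s(6) = 0,  s(7) = 7,  s(8) = 7,  s(9) = 14,  s(10) = 6,  s(11) = 5,  s(12) = 11,  s(13) = 1,  s(14) = 12,  s(15) = 13,  s(16) = 10,  s(17) = 8,  s(18) = 3,  s(19) = 11,  s(20) = 14,  s(21) = 10,  s(22) = 9,  s(23) = 4,  s(24) = 13,  s(25) = 2,  s(26) = 0,  s(27) = 2,  s(28) = 2,  s(29) = 4,  s(30) = 6,  s(31) = 10,  s(32) = 1,  s(33) = 11,  s(34) = 12,  s(35) = 8,  s(36) = 5,  s(37) = 13,  s(38) = 3,  s(39) = 1,  s(40) = 4,  s(41) = 5,  s(42) = 9.
The sequence repeats with period 40.
(3086 - 1) mod 40 = 5, so s(3086) = s(6) = 0.

0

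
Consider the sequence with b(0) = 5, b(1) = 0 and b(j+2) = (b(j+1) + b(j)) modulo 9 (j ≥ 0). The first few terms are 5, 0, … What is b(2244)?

We have b(0) = 5; b(1) = 0; b(2) = 5; b(3) = 5; b(4) = 1; b(5) = 6; b(6) = 7; b(7) = 4; b(8) = 2; b(9) = 6; b(10) = 8; b(11) = 5; b(12) = 4; b(13) = 0; b(14) = 4; b(15) = 4; b(16) = 8; b(17) = 3; b(18) = 2; b(19) = 5; b(20) = 7; b(21) = 3; b(22) = 1; b(23) = 4; b(24) = 5; b(25) = 0.
Since (b(24), b(25)) = (b(0), b(1)) = (5, 0) (two consecutive terms determine the rest), the sequence is periodic with period 24.
(2244 - 0) mod 24 = 12, so b(2244) = b(12) = 4.

4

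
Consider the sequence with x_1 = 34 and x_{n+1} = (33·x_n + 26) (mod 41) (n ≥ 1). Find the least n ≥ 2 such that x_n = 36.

9

Listing terms: x_1 = 34, x_2 = 0, x_3 = 26, x_4 = 23, x_5 = 6, x_6 = 19, x_7 = 38, x_8 = 9, x_9 = 36, x_{10} = 25, x_{11} = 31, x_{12} = 24, x_{13} = 39, x_{14} = 1, x_{15} = 18, x_{16} = 5, x_{17} = 27, x_{18} = 15, x_{19} = 29, x_{20} = 40, x_{21} = 34.
The sequence repeats with period 20.
The value 36 first appears (with n ≥ 2) at x_9.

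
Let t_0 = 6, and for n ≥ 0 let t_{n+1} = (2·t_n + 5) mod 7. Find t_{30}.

We have t_0 = 6, t_1 = 3, t_2 = 4, t_3 = 6.
The sequence repeats with period 3.
So t_{30} = t_{0 + ((30-0) mod 3)} = t_0 = 6.

6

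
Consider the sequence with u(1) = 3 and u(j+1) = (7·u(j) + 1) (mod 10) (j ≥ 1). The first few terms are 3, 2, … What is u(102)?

u(1) = 3, u(2) = 2, u(3) = 5, u(4) = 6, u(5) = 3.
The sequence repeats with period 4.
(102 - 1) mod 4 = 1, so u(102) = u(2) = 2.

2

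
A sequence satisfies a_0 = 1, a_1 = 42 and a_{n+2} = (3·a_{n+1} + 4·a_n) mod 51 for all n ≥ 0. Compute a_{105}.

a_0 = 1; a_1 = 42; a_2 = 28; a_3 = 48; a_4 = 1; a_5 = 42.
The sequence repeats with period 4.
(105 - 0) mod 4 = 1, so a_{105} = a_1 = 42.

42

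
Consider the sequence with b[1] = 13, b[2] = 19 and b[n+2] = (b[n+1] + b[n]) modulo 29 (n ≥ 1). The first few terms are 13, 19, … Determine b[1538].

b[1] = 13, b[2] = 19, b[3] = 3, b[4] = 22, b[5] = 25, b[6] = 18, b[7] = 14, b[8] = 3, b[9] = 17, b[10] = 20, b[11] = 8, b[12] = 28, b[13] = 7, b[14] = 6, b[15] = 13, b[16] = 19.
Since (b[15], b[16]) = (b[1], b[2]) = (13, 19) (two consecutive terms determine the rest), the sequence is periodic with period 14.
(1538 - 1) mod 14 = 11, so b[1538] = b[12] = 28.

28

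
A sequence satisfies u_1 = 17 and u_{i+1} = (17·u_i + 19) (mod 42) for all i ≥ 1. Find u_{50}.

14

Listing terms: u_1 = 17,  u_2 = 14,  u_3 = 5,  u_4 = 20,  u_5 = 23,  u_6 = 32,  u_7 = 17.
Since u_7 = u_1 = 17, the sequence is periodic with period 6.
(50 - 1) mod 6 = 1, so u_{50} = u_2 = 14.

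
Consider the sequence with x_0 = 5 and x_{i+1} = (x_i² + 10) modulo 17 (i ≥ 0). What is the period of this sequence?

Listing terms: x_0 = 5, x_1 = 1, x_2 = 11, x_3 = 12, x_4 = 1.
Since x_4 = x_1 = 1, the sequence is eventually periodic: after a pre-period of length 1 it cycles with period 3.

3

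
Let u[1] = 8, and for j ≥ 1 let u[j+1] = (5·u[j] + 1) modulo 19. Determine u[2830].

5

Listing terms: u[1] = 8, u[2] = 3, u[3] = 16, u[4] = 5, u[5] = 7, u[6] = 17, u[7] = 10, u[8] = 13, u[9] = 9, u[10] = 8.
The sequence repeats with period 9.
So u[2830] = u[1 + ((2830-1) mod 9)] = u[4] = 5.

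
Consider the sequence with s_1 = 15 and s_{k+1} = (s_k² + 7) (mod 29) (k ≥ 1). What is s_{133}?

6

s_1 = 15; s_2 = 0; s_3 = 7; s_4 = 27; s_5 = 11; s_6 = 12; s_7 = 6; s_8 = 14; s_9 = 0.
Since s_9 = s_2 = 0, the sequence is eventually periodic: after a pre-period of length 1 it cycles with period 7.
For k ≥ 2, s_k depends only on (k - 2) mod 7. (133 - 2) mod 7 = 5, so s_{133} = s_7 = 6.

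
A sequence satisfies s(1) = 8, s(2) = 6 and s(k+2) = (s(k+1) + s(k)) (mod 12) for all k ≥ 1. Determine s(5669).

10

We have s(1) = 8; s(2) = 6; s(3) = 2; s(4) = 8; s(5) = 10; s(6) = 6; s(7) = 4; s(8) = 10; s(9) = 2; s(10) = 0; s(11) = 2; s(12) = 2; s(13) = 4; s(14) = 6; s(15) = 10; s(16) = 4; s(17) = 2; s(18) = 6; s(19) = 8; s(20) = 2; s(21) = 10; s(22) = 0; s(23) = 10; s(24) = 10; s(25) = 8; s(26) = 6.
Since (s(25), s(26)) = (s(1), s(2)) = (8, 6) (two consecutive terms determine the rest), the sequence is periodic with period 24.
So s(5669) = s(1 + ((5669-1) mod 24)) = s(5) = 10.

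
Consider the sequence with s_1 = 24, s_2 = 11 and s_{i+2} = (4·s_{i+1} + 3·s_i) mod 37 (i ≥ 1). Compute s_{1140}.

Computing terms: s_1 = 24, s_2 = 11, s_3 = 5, s_4 = 16, s_5 = 5, s_6 = 31, s_7 = 28, s_8 = 20, s_9 = 16, s_{10} = 13, s_{11} = 26, s_{12} = 32, s_{13} = 21, s_{14} = 32, s_{15} = 6, s_{16} = 9, s_{17} = 17, s_{18} = 21, s_{19} = 24, s_{20} = 11.
Since (s_{19}, s_{20}) = (s_1, s_2) = (24, 11) (two consecutive terms determine the rest), the sequence is periodic with period 18.
(1140 - 1) mod 18 = 5, so s_{1140} = s_6 = 31.

31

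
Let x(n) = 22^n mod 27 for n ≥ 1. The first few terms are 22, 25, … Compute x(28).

22

x(1) = 22,  x(2) = 25,  x(3) = 10,  x(4) = 4,  x(5) = 7,  x(6) = 19,  x(7) = 13,  x(8) = 16,  x(9) = 1,  x(10) = 22.
The sequence repeats with period 9.
(28 - 1) mod 9 = 0, so x(28) = x(1) = 22.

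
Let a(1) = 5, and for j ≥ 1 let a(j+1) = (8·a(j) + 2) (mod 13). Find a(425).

Computing terms: a(1) = 5, a(2) = 3, a(3) = 0, a(4) = 2, a(5) = 5.
Since a(5) = a(1) = 5, the sequence is periodic with period 4.
(425 - 1) mod 4 = 0, so a(425) = a(1) = 5.

5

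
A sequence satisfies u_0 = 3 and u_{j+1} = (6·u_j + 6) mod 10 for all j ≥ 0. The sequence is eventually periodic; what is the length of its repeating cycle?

5

Computing terms: u_0 = 3, u_1 = 4, u_2 = 0, u_3 = 6, u_4 = 2, u_5 = 8, u_6 = 4.
Since u_6 = u_1 = 4, the sequence is eventually periodic: after a pre-period of length 1 it cycles with period 5.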